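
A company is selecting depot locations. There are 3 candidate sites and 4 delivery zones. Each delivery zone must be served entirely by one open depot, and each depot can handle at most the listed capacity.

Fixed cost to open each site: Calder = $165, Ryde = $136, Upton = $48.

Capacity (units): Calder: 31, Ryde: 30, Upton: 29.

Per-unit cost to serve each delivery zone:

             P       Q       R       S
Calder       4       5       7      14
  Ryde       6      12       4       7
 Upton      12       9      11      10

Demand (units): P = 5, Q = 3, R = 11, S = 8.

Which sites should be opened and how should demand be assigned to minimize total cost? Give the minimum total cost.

Minimum total cost: 302

Open {Ryde}: P→Ryde 6·5=30, Q→Ryde 12·3=36, R→Ryde 4·11=44, S→Ryde 7·8=56.
Loads: Ryde carries 27/30. Service 166; fixed 136; total 302.
Next best feasible plan costs 336.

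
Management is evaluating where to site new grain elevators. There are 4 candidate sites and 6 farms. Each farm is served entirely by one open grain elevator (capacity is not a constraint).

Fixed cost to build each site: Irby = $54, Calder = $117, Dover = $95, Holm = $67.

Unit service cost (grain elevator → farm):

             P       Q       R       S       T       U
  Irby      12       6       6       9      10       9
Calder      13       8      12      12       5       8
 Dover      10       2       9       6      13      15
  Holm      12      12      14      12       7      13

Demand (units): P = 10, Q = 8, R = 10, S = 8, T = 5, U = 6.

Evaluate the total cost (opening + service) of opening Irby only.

Total cost: 458

Each farm is assigned to its cheapest site among the open ones.
{Irby}: P→Irby 12·10=120, Q→Irby 6·8=48, R→Irby 6·10=60, S→Irby 9·8=72, T→Irby 10·5=50, U→Irby 9·6=54. Service 404; fixed 54; total 458.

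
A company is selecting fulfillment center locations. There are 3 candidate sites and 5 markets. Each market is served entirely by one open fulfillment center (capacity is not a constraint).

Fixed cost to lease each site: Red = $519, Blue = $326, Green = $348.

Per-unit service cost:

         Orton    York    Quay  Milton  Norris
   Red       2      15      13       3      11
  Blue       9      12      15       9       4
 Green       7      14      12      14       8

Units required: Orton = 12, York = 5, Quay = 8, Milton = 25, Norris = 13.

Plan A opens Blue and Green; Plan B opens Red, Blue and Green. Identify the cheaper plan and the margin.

Plan A: {Blue, Green}: Orton→Green 7·12=84, York→Blue 12·5=60, Quay→Green 12·8=96, Milton→Blue 9·25=225, Norris→Blue 4·13=52. Service 517; fixed 674; total 1191.
Plan B: {Red, Blue, Green}: Orton→Red 2·12=24, York→Blue 12·5=60, Quay→Green 12·8=96, Milton→Red 3·25=75, Norris→Blue 4·13=52. Service 307; fixed 1193; total 1500.
Difference: |1191 − 1500| = 309.

Plan A is cheaper by 309.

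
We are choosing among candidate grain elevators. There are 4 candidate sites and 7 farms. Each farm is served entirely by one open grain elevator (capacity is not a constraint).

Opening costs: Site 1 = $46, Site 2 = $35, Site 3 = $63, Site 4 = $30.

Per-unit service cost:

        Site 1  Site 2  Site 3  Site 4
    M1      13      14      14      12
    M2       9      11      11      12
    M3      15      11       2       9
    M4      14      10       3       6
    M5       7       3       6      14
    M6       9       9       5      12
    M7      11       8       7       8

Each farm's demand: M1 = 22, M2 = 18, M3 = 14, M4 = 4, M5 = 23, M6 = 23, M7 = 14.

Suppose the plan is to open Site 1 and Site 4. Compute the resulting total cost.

Total cost: 1132

Each farm is assigned to its cheapest site among the open ones.
{Site 1, Site 4}: M1→Site 4 12·22=264, M2→Site 1 9·18=162, M3→Site 4 9·14=126, M4→Site 4 6·4=24, M5→Site 1 7·23=161, M6→Site 1 9·23=207, M7→Site 4 8·14=112. Service 1056; fixed 76; total 1132.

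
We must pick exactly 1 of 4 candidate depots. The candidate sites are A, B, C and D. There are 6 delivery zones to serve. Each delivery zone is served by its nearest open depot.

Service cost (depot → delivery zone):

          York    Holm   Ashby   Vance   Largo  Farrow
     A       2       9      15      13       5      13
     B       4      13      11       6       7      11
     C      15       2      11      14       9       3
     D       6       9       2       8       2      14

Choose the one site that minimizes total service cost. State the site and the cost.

Choose D only; total service cost 41.

With exactly 1 open, each delivery zone uses its cheapest among the chosen.
{D}: York→D 6, Holm→D 9, Ashby→D 2, Vance→D 8, Largo→D 2, Farrow→D 14. Service cost 41.
{B}: service cost 52
{C}: service cost 54
Among all 4 size-1 choices, {D} is lowest.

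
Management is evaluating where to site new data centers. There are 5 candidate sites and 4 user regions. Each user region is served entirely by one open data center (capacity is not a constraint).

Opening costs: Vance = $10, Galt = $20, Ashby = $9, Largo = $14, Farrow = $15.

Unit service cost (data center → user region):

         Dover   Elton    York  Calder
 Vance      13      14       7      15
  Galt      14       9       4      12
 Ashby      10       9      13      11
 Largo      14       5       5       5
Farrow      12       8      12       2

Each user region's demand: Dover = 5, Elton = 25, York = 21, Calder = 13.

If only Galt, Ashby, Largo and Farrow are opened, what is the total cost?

Total cost: 343

Each user region is assigned to its cheapest site among the open ones.
{Galt, Ashby, Largo, Farrow}: Dover→Ashby 10·5=50, Elton→Largo 5·25=125, York→Galt 4·21=84, Calder→Farrow 2·13=26. Service 285; fixed 58; total 343.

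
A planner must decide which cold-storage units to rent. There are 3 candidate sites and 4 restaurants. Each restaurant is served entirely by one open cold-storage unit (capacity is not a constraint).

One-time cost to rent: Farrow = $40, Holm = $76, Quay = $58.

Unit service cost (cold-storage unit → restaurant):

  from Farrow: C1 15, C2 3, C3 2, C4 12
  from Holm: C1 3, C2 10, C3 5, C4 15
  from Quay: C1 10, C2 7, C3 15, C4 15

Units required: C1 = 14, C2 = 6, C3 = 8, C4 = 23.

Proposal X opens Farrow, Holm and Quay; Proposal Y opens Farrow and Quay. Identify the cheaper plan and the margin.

Proposal X is cheaper by 22.

Proposal X: {Farrow, Holm, Quay}: C1→Holm 3·14=42, C2→Farrow 3·6=18, C3→Farrow 2·8=16, C4→Farrow 12·23=276. Service 352; fixed 174; total 526.
Proposal Y: {Farrow, Quay}: C1→Quay 10·14=140, C2→Farrow 3·6=18, C3→Farrow 2·8=16, C4→Farrow 12·23=276. Service 450; fixed 98; total 548.
Difference: |526 − 548| = 22.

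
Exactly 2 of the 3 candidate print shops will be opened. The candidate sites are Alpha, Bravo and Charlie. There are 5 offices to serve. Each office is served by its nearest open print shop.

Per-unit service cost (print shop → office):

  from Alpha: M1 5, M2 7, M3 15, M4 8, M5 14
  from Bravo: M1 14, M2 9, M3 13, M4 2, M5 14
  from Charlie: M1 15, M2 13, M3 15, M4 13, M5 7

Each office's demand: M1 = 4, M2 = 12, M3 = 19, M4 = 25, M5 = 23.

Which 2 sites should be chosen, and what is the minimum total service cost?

Choose Bravo and Charlie; total service cost 622.

With exactly 2 open, each office uses its cheapest among the chosen.
{Bravo, Charlie}: M1→Bravo 14·4=56, M2→Bravo 9·12=108, M3→Bravo 13·19=247, M4→Bravo 2·25=50, M5→Charlie 7·23=161. Service cost 622.
{Alpha, Bravo}: service cost 723
{Alpha, Charlie}: service cost 750
Among all 3 size-2 choices, {Bravo, Charlie} is lowest.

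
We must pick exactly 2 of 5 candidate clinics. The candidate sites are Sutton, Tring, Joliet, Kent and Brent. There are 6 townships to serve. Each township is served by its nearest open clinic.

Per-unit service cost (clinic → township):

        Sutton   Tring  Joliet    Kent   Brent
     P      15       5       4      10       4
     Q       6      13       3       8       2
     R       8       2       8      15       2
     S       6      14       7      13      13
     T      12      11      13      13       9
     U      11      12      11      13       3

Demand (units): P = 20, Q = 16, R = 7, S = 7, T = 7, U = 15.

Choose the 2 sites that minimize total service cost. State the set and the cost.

With exactly 2 open, each township uses its cheapest among the chosen.
{Sutton, Brent}: P→Brent 4·20=80, Q→Brent 2·16=32, R→Brent 2·7=14, S→Sutton 6·7=42, T→Brent 9·7=63, U→Brent 3·15=45. Service cost 276.
{Joliet, Brent}: service cost 283
{Tring, Brent}: service cost 325
Among all 10 size-2 choices, {Sutton, Brent} is lowest.

Choose Sutton and Brent; total service cost 276.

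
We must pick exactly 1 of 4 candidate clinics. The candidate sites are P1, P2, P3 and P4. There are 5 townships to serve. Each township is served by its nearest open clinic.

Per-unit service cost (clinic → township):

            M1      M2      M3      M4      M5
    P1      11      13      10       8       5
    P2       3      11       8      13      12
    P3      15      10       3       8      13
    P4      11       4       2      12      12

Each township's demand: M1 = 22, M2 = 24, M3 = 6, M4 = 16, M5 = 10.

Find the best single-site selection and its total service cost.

Choose P4 only; total service cost 662.

With exactly 1 open, each township uses its cheapest among the chosen.
{P4}: M1→P4 11·22=242, M2→P4 4·24=96, M3→P4 2·6=12, M4→P4 12·16=192, M5→P4 12·10=120. Service cost 662.
{P2}: service cost 706
{P1}: service cost 792
Among all 4 size-1 choices, {P4} is lowest.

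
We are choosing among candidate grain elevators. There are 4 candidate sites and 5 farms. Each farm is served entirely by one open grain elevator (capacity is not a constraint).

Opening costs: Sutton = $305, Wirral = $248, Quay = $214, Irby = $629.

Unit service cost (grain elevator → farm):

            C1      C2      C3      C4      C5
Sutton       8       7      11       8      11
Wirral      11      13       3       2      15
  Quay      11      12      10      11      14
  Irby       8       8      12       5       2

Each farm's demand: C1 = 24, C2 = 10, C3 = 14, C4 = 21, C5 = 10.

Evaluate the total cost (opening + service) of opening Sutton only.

Total cost: 999

Each farm is assigned to its cheapest site among the open ones.
{Sutton}: C1→Sutton 8·24=192, C2→Sutton 7·10=70, C3→Sutton 11·14=154, C4→Sutton 8·21=168, C5→Sutton 11·10=110. Service 694; fixed 305; total 999.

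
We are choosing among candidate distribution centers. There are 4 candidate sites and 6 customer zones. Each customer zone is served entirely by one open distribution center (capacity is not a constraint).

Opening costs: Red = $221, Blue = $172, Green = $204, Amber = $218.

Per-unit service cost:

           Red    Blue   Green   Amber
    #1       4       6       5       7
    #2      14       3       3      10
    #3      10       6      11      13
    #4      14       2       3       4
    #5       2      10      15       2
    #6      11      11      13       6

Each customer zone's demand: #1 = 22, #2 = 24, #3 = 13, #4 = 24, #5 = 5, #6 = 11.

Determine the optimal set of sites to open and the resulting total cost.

For any fixed open set, each customer zone goes to its cheapest open site; total = fixed + service.
{Blue}: #1→Blue 6·22=132, #2→Blue 3·24=72, #3→Blue 6·13=78, #4→Blue 2·24=48, #5→Blue 10·5=50, #6→Blue 11·11=121. Service 501; fixed 172; total 673.
{Blue, Amber}: #1→Blue 6·22=132, #2→Blue 3·24=72, #3→Blue 6·13=78, #4→Blue 2·24=48, #5→Amber 2·5=10, #6→Amber 6·11=66. Service 406; fixed 390; total 796.
{Red, Blue}: #1→Red 4·22=88, #2→Blue 3·24=72, #3→Blue 6·13=78, #4→Blue 2·24=48, #5→Red 2·5=10, #6→Red 11·11=121. Service 417; fixed 393; total 810.
{Red, Blue, Green, Amber}: service 362 + fixed 815 = 1177
No other subset beats 673.

Open Blue only; minimum total cost 673.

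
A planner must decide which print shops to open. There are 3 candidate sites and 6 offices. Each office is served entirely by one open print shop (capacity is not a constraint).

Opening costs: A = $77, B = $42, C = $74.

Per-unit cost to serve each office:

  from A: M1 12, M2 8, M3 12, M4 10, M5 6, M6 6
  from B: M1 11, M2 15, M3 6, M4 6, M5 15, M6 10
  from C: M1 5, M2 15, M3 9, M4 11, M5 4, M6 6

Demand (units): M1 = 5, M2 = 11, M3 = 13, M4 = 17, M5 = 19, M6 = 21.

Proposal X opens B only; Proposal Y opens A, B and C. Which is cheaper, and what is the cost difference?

Proposal Y is cheaper by 249.

Proposal X: {B}: M1→B 11·5=55, M2→B 15·11=165, M3→B 6·13=78, M4→B 6·17=102, M5→B 15·19=285, M6→B 10·21=210. Service 895; fixed 42; total 937.
Proposal Y: {A, B, C}: M1→C 5·5=25, M2→A 8·11=88, M3→B 6·13=78, M4→B 6·17=102, M5→C 4·19=76, M6→A 6·21=126. Service 495; fixed 193; total 688.
Difference: |937 − 688| = 249.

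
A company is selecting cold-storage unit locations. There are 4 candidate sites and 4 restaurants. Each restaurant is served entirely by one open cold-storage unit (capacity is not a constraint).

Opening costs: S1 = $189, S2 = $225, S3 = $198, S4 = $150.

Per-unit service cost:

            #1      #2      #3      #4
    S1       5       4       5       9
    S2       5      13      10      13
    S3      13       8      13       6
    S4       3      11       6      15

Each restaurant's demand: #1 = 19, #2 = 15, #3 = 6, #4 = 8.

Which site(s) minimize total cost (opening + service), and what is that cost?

Open S1 only; minimum total cost 446.

For any fixed open set, each restaurant goes to its cheapest open site; total = fixed + service.
{S1}: #1→S1 5·19=95, #2→S1 4·15=60, #3→S1 5·6=30, #4→S1 9·8=72. Service 257; fixed 189; total 446.
{S4}: service 378 + fixed 150 = 528
{S1, S4}: #1→S4 3·19=57, #2→S1 4·15=60, #3→S1 5·6=30, #4→S1 9·8=72. Service 219; fixed 339; total 558.
{S1, S2, S3, S4}: service 195 + fixed 762 = 957
No other subset beats 446.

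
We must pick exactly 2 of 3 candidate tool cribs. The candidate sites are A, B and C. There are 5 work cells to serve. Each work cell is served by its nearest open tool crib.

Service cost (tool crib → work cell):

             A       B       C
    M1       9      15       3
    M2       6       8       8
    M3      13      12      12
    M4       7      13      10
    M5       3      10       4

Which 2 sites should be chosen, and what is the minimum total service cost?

Choose A and C; total service cost 31.

With exactly 2 open, each work cell uses its cheapest among the chosen.
{A, C}: M1→C 3, M2→A 6, M3→C 12, M4→A 7, M5→A 3. Service cost 31.
{A, B}: service cost 37
{B, C}: service cost 37
Among all 3 size-2 choices, {A, C} is lowest.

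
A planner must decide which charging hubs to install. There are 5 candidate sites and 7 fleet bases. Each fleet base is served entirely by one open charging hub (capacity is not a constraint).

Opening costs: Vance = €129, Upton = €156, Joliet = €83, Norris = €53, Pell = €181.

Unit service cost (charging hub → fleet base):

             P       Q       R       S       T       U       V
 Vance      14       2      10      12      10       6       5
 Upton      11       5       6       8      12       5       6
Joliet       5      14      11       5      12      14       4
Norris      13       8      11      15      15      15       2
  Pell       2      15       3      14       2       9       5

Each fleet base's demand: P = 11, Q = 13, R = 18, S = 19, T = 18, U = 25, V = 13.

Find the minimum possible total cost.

For any fixed open set, each fleet base goes to its cheapest open site; total = fixed + service.
{Vance, Joliet, Pell}: P→Pell 2·11=22, Q→Vance 2·13=26, R→Pell 3·18=54, S→Joliet 5·19=95, T→Pell 2·18=36, U→Vance 6·25=150, V→Joliet 4·13=52. Service 435; fixed 393; total 828.
{Vance, Joliet, Norris, Pell}: service 409 + fixed 446 = 855
{Upton, Pell}: P→Pell 2·11=22, Q→Upton 5·13=65, R→Pell 3·18=54, S→Upton 8·19=152, T→Pell 2·18=36, U→Upton 5·25=125, V→Pell 5·13=65. Service 519; fixed 337; total 856.
{Vance, Upton, Joliet, Norris, Pell}: P→Pell 2·11=22, Q→Vance 2·13=26, R→Pell 3·18=54, S→Joliet 5·19=95, T→Pell 2·18=36, U→Upton 5·25=125, V→Norris 2·13=26. Service 384; fixed 602; total 986.
No other subset beats 828.

Minimum total cost: 828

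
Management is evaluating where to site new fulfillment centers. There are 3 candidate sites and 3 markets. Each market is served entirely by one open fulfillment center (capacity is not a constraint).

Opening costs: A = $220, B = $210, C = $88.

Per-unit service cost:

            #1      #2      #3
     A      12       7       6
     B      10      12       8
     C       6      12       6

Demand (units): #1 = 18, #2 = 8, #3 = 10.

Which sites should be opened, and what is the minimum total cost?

For any fixed open set, each market goes to its cheapest open site; total = fixed + service.
{C}: #1→C 6·18=108, #2→C 12·8=96, #3→C 6·10=60. Service 264; fixed 88; total 352.
{A, C}: #1→C 6·18=108, #2→A 7·8=56, #3→A 6·10=60. Service 224; fixed 308; total 532.
{A}: #1→A 12·18=216, #2→A 7·8=56, #3→A 6·10=60. Service 332; fixed 220; total 552.
{A, B, C}: service 224 + fixed 518 = 742
No other subset beats 352.

Open C only; minimum total cost 352.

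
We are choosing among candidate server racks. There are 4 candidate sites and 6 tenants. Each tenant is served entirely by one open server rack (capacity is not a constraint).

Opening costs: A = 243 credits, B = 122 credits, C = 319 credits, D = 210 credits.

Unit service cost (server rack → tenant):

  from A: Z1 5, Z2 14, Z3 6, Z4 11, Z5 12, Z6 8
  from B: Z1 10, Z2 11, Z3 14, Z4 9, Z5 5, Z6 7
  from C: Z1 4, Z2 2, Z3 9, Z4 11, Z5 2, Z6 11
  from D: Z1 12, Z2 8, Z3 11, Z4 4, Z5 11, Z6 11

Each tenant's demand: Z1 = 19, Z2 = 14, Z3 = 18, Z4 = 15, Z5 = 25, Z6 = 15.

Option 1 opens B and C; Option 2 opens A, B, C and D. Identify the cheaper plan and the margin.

Option 1: {B, C}: Z1→C 4·19=76, Z2→C 2·14=28, Z3→C 9·18=162, Z4→B 9·15=135, Z5→C 2·25=50, Z6→B 7·15=105. Service 556; fixed 441; total 997.
Option 2: {A, B, C, D}: Z1→C 4·19=76, Z2→C 2·14=28, Z3→A 6·18=108, Z4→D 4·15=60, Z5→C 2·25=50, Z6→B 7·15=105. Service 427; fixed 894; total 1321.
Difference: |997 − 1321| = 324.

Option 1 is cheaper by 324.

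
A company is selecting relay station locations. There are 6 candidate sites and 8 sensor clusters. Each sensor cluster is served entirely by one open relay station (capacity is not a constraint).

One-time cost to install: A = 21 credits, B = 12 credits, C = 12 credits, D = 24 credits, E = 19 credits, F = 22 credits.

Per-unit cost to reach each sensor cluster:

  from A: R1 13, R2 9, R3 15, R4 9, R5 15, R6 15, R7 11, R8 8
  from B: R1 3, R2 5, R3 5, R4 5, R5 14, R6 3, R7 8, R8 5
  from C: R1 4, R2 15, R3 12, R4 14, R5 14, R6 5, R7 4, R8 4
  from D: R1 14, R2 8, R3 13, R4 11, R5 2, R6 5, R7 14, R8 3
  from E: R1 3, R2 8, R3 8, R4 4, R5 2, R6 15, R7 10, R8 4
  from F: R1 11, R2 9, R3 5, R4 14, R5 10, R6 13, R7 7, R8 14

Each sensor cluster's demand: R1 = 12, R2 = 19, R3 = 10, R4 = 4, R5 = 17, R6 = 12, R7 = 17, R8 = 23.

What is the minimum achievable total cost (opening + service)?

For any fixed open set, each sensor cluster goes to its cheapest open site; total = fixed + service.
{B, C, D}: R1→B 3·12=36, R2→B 5·19=95, R3→B 5·10=50, R4→B 5·4=20, R5→D 2·17=34, R6→B 3·12=36, R7→C 4·17=68, R8→D 3·23=69. Service 408; fixed 48; total 456.
{B, C, E}: service 427 + fixed 43 = 470
{B, C, D, E}: service 404 + fixed 67 = 471
{A, B, C, D, E, F}: R1→B 3·12=36, R2→B 5·19=95, R3→B 5·10=50, R4→E 4·4=16, R5→D 2·17=34, R6→B 3·12=36, R7→C 4·17=68, R8→D 3·23=69. Service 404; fixed 110; total 514.
No other subset beats 456.

Minimum total cost: 456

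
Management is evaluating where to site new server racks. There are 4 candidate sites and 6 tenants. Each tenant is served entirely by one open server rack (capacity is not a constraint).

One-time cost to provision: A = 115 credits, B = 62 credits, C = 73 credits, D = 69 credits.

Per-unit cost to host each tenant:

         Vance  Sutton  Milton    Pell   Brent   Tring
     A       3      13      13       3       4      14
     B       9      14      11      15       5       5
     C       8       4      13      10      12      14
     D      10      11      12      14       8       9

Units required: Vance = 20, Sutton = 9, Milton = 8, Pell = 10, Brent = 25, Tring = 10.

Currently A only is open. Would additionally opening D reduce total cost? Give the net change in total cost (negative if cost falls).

Current service cost with {A}: 551.
Adding D: each tenant re-picks its cheapest; new service cost 475, saving 76.
Extra fixed cost: 69. Net change = 69 − 76 = -7.
(Totals: 666 → 659.)

Yes — net change −7 (cost falls by 7).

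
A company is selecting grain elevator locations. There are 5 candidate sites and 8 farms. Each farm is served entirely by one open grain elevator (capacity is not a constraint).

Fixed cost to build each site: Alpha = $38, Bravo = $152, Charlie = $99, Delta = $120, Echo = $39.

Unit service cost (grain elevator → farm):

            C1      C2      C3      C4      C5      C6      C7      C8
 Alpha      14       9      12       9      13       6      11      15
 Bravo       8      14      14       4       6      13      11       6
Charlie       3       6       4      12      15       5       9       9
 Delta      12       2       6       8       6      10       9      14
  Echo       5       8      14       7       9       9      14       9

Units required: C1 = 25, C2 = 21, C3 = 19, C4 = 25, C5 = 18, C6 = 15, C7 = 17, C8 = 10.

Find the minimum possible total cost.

For any fixed open set, each farm goes to its cheapest open site; total = fixed + service.
{Bravo, Charlie}: C1→Charlie 3·25=75, C2→Charlie 6·21=126, C3→Charlie 4·19=76, C4→Bravo 4·25=100, C5→Bravo 6·18=108, C6→Charlie 5·15=75, C7→Charlie 9·17=153, C8→Bravo 6·10=60. Service 773; fixed 251; total 1024.
{Charlie, Delta}: C1→Charlie 3·25=75, C2→Delta 2·21=42, C3→Charlie 4·19=76, C4→Delta 8·25=200, C5→Delta 6·18=108, C6→Charlie 5·15=75, C7→Charlie 9·17=153, C8→Charlie 9·10=90. Service 819; fixed 219; total 1038.
{Charlie, Delta, Echo}: service 794 + fixed 258 = 1052
{Alpha, Bravo, Charlie, Delta, Echo}: C1→Charlie 3·25=75, C2→Delta 2·21=42, C3→Charlie 4·19=76, C4→Bravo 4·25=100, C5→Bravo 6·18=108, C6→Charlie 5·15=75, C7→Charlie 9·17=153, C8→Bravo 6·10=60. Service 689; fixed 448; total 1137.
No other subset beats 1024.

Minimum total cost: 1024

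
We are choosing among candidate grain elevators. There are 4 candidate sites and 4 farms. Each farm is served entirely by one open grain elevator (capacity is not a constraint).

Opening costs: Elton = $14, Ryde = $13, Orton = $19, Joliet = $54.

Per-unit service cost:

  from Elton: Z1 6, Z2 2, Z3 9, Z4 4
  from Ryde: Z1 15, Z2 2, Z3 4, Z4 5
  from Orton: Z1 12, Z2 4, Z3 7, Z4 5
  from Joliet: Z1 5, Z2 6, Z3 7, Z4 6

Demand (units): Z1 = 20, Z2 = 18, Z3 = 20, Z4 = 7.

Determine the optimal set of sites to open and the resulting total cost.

Open Elton and Ryde; minimum total cost 291.

For any fixed open set, each farm goes to its cheapest open site; total = fixed + service.
{Elton, Ryde}: Z1→Elton 6·20=120, Z2→Elton 2·18=36, Z3→Ryde 4·20=80, Z4→Elton 4·7=28. Service 264; fixed 27; total 291.
{Elton, Ryde, Orton}: Z1→Elton 6·20=120, Z2→Elton 2·18=36, Z3→Ryde 4·20=80, Z4→Elton 4·7=28. Service 264; fixed 46; total 310.
{Ryde, Joliet}: service 251 + fixed 67 = 318
{Elton, Ryde, Orton, Joliet}: service 244 + fixed 100 = 344
(All 15 nonempty subsets were checked; Elton and Ryde is lowest.)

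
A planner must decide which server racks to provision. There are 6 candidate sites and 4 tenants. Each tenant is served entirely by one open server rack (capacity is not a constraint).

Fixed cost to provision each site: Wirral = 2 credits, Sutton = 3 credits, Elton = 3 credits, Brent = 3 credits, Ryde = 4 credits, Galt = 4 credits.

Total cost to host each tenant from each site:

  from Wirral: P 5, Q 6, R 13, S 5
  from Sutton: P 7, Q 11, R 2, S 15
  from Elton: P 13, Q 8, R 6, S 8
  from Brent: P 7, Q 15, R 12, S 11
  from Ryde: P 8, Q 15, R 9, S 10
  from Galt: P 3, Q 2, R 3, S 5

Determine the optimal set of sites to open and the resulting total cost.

Open Galt only; minimum total cost 17.

For any fixed open set, each tenant goes to its cheapest open site; total = fixed + service.
{Galt}: P→Galt 3, Q→Galt 2, R→Galt 3, S→Galt 5. Service 13; fixed 4; total 17.
{Wirral, Galt}: service 13 + fixed 6 = 19
{Sutton, Galt}: P→Galt 3, Q→Galt 2, R→Sutton 2, S→Galt 5. Service 12; fixed 7; total 19.
{Wirral, Sutton, Elton, Brent, Ryde, Galt}: P→Galt 3, Q→Galt 2, R→Sutton 2, S→Wirral 5. Service 12; fixed 19; total 31.
No other subset beats 17.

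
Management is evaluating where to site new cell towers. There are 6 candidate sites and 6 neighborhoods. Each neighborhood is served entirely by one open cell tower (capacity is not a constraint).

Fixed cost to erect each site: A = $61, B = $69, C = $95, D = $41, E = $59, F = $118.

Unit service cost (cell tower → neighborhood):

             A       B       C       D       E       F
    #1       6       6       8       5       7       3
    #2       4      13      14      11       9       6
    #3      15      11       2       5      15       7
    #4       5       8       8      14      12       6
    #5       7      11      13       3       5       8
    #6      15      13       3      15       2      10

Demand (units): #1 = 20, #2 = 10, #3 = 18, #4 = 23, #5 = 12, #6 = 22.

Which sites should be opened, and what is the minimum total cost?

For any fixed open set, each neighborhood goes to its cheapest open site; total = fixed + service.
{A, D, E}: #1→D 5·20=100, #2→A 4·10=40, #3→D 5·18=90, #4→A 5·23=115, #5→D 3·12=36, #6→E 2·22=44. Service 425; fixed 161; total 586.
{A, C, D}: service 393 + fixed 197 = 590
{A, C}: #1→A 6·20=120, #2→A 4·10=40, #3→C 2·18=36, #4→A 5·23=115, #5→A 7·12=84, #6→C 3·22=66. Service 461; fixed 156; total 617.
{A, B, C, D, E, F}: service 331 + fixed 443 = 774
No other subset beats 586.

Open A, D and E; minimum total cost 586.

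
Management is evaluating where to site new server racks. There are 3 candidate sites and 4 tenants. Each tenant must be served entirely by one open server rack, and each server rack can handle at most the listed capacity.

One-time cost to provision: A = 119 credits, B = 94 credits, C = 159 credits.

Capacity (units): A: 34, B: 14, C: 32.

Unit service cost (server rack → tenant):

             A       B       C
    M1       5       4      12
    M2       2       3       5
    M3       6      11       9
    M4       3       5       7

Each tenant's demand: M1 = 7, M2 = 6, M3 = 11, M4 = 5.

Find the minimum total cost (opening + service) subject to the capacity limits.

Minimum total cost: 247

Open {A}: M1→A 5·7=35, M2→A 2·6=12, M3→A 6·11=66, M4→A 3·5=15.
Loads: A carries 29/34. Service 128; fixed 119; total 247.
Next best feasible plan costs 334.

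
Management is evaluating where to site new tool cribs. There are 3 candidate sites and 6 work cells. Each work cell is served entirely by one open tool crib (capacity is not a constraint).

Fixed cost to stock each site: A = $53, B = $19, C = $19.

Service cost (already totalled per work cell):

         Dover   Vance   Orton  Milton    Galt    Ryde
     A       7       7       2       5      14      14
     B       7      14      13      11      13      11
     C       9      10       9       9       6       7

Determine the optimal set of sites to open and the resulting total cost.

Open C only; minimum total cost 69.

For any fixed open set, each work cell goes to its cheapest open site; total = fixed + service.
{C}: Dover→C 9, Vance→C 10, Orton→C 9, Milton→C 9, Galt→C 6, Ryde→C 7. Service 50; fixed 19; total 69.
{B, C}: service 48 + fixed 38 = 86
{B}: service 69 + fixed 19 = 88
{A, B, C}: service 34 + fixed 91 = 125
(All 7 nonempty subsets were checked; C only is lowest.)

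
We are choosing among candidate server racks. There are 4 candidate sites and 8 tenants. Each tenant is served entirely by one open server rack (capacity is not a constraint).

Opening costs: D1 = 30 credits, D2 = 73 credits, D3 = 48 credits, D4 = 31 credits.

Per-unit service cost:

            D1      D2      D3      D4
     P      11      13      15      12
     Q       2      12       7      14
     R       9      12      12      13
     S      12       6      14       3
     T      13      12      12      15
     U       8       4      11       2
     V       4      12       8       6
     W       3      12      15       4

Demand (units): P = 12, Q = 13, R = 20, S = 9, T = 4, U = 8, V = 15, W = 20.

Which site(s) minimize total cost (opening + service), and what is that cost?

For any fixed open set, each tenant goes to its cheapest open site; total = fixed + service.
{D1, D4}: P→D1 11·12=132, Q→D1 2·13=26, R→D1 9·20=180, S→D4 3·9=27, T→D1 13·4=52, U→D4 2·8=16, V→D1 4·15=60, W→D1 3·20=60. Service 553; fixed 61; total 614.
{D1, D3, D4}: P→D1 11·12=132, Q→D1 2·13=26, R→D1 9·20=180, S→D4 3·9=27, T→D3 12·4=48, U→D4 2·8=16, V→D1 4·15=60, W→D1 3·20=60. Service 549; fixed 109; total 658.
{D1, D2, D4}: service 549 + fixed 134 = 683
{D1, D2, D3, D4}: service 549 + fixed 182 = 731
No other subset beats 614.

Open D1 and D4; minimum total cost 614.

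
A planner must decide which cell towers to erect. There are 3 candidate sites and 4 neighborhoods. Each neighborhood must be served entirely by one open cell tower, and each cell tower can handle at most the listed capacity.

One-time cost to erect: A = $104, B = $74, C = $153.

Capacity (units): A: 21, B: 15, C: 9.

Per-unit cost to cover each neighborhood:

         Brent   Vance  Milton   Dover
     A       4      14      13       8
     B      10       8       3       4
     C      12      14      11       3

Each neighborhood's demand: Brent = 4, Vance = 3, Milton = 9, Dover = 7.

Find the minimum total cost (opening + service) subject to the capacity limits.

Open {A, B}: Brent→A 4·4=16, Vance→B 8·3=24, Milton→B 3·9=27, Dover→A 8·7=56.
Loads: A carries 11/21, B carries 12/15. Service 123; fixed 178; total 301.
Next best feasible plan costs 319.

Minimum total cost: 301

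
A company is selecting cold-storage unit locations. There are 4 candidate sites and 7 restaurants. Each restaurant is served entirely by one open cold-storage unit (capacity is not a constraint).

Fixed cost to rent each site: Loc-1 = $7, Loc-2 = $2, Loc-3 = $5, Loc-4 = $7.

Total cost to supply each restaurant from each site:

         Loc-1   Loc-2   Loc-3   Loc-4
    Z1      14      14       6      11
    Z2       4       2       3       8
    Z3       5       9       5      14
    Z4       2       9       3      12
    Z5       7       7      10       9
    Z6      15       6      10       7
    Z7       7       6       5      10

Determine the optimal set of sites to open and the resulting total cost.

For any fixed open set, each restaurant goes to its cheapest open site; total = fixed + service.
{Loc-2, Loc-3}: Z1→Loc-3 6, Z2→Loc-2 2, Z3→Loc-3 5, Z4→Loc-3 3, Z5→Loc-2 7, Z6→Loc-2 6, Z7→Loc-3 5. Service 34; fixed 7; total 41.
{Loc-1, Loc-2, Loc-3}: service 33 + fixed 14 = 47
{Loc-3}: Z1→Loc-3 6, Z2→Loc-3 3, Z3→Loc-3 5, Z4→Loc-3 3, Z5→Loc-3 10, Z6→Loc-3 10, Z7→Loc-3 5. Service 42; fixed 5; total 47.
{Loc-1, Loc-2, Loc-3, Loc-4}: Z1→Loc-3 6, Z2→Loc-2 2, Z3→Loc-1 5, Z4→Loc-1 2, Z5→Loc-1 7, Z6→Loc-2 6, Z7→Loc-3 5. Service 33; fixed 21; total 54.
(All 15 nonempty subsets were checked; Loc-2 and Loc-3 is lowest.)

Open Loc-2 and Loc-3; minimum total cost 41.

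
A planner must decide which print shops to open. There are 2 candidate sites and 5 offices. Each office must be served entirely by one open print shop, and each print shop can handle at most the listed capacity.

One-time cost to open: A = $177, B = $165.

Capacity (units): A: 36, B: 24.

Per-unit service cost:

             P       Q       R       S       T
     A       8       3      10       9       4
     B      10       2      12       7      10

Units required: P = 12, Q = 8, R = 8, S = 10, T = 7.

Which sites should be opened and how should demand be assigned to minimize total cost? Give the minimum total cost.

Minimum total cost: 632

Open {A, B}: P→A 8·12=96, Q→B 2·8=16, R→A 10·8=80, S→B 7·10=70, T→A 4·7=28.
Loads: A carries 27/36, B carries 18/24. Service 290; fixed 342; total 632.
Next best feasible plan costs 640.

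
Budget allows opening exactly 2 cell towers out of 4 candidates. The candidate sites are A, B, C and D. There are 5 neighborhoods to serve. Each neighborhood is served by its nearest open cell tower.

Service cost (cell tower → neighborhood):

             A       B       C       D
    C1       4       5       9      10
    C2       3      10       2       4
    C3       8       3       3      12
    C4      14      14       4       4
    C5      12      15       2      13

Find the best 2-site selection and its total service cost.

With exactly 2 open, each neighborhood uses its cheapest among the chosen.
{A, C}: C1→A 4, C2→C 2, C3→C 3, C4→C 4, C5→C 2. Service cost 15.
{B, C}: service cost 16
{C, D}: service cost 20
Among all 6 size-2 choices, {A, C} is lowest.

Choose A and C; total service cost 15.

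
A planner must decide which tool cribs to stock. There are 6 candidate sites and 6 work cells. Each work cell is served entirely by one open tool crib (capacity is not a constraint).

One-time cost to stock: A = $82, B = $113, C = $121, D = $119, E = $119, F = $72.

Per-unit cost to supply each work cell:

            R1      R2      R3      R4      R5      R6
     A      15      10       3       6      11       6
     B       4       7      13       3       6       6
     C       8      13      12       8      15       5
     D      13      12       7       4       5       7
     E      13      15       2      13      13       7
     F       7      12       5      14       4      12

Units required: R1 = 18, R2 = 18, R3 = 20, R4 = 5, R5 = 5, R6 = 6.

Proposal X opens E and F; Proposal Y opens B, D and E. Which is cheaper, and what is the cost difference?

Proposal X: {E, F}: R1→F 7·18=126, R2→F 12·18=216, R3→E 2·20=40, R4→E 13·5=65, R5→F 4·5=20, R6→E 7·6=42. Service 509; fixed 191; total 700.
Proposal Y: {B, D, E}: R1→B 4·18=72, R2→B 7·18=126, R3→E 2·20=40, R4→B 3·5=15, R5→D 5·5=25, R6→B 6·6=36. Service 314; fixed 351; total 665.
Difference: |700 − 665| = 35.

Proposal Y is cheaper by 35.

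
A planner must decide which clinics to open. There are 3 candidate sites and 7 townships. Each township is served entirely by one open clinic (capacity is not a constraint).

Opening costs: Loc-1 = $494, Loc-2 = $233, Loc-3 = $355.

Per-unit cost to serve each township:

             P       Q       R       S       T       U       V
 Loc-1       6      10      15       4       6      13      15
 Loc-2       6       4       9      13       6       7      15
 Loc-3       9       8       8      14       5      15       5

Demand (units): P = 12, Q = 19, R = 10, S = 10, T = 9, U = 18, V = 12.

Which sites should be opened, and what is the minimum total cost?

Open Loc-2 only; minimum total cost 961.

For any fixed open set, each township goes to its cheapest open site; total = fixed + service.
{Loc-2}: P→Loc-2 6·12=72, Q→Loc-2 4·19=76, R→Loc-2 9·10=90, S→Loc-2 13·10=130, T→Loc-2 6·9=54, U→Loc-2 7·18=126, V→Loc-2 15·12=180. Service 728; fixed 233; total 961.
{Loc-2, Loc-3}: P→Loc-2 6·12=72, Q→Loc-2 4·19=76, R→Loc-3 8·10=80, S→Loc-2 13·10=130, T→Loc-3 5·9=45, U→Loc-2 7·18=126, V→Loc-3 5·12=60. Service 589; fixed 588; total 1177.
{Loc-3}: P→Loc-3 9·12=108, Q→Loc-3 8·19=152, R→Loc-3 8·10=80, S→Loc-3 14·10=140, T→Loc-3 5·9=45, U→Loc-3 15·18=270, V→Loc-3 5·12=60. Service 855; fixed 355; total 1210.
{Loc-1, Loc-2, Loc-3}: P→Loc-1 6·12=72, Q→Loc-2 4·19=76, R→Loc-3 8·10=80, S→Loc-1 4·10=40, T→Loc-3 5·9=45, U→Loc-2 7·18=126, V→Loc-3 5·12=60. Service 499; fixed 1082; total 1581.
No other subset beats 961.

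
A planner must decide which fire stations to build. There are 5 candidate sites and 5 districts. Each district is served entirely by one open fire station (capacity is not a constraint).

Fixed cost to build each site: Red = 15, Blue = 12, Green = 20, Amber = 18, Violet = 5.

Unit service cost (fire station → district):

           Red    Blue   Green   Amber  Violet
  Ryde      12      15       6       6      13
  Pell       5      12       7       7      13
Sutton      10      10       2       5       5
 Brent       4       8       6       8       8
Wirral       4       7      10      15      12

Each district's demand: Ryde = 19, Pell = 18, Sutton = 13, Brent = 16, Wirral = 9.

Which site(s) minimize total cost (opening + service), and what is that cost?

For any fixed open set, each district goes to its cheapest open site; total = fixed + service.
{Red, Green}: Ryde→Green 6·19=114, Pell→Red 5·18=90, Sutton→Green 2·13=26, Brent→Red 4·16=64, Wirral→Red 4·9=36. Service 330; fixed 35; total 365.
{Red, Green, Violet}: service 330 + fixed 40 = 370
{Red, Blue, Green}: service 330 + fixed 47 = 377
{Red, Blue, Green, Amber, Violet}: Ryde→Green 6·19=114, Pell→Red 5·18=90, Sutton→Green 2·13=26, Brent→Red 4·16=64, Wirral→Red 4·9=36. Service 330; fixed 70; total 400.
No other subset beats 365.

Open Red and Green; minimum total cost 365.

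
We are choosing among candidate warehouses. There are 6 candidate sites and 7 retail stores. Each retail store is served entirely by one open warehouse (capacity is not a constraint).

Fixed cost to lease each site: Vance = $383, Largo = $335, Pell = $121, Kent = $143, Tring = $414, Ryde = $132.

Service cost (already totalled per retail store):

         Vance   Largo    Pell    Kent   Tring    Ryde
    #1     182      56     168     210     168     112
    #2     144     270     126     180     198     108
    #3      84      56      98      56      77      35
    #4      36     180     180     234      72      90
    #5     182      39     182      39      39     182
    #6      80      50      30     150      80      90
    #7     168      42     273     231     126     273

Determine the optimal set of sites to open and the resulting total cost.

For any fixed open set, each retail store goes to its cheapest open site; total = fixed + service.
{Largo, Ryde}: #1→Largo 56, #2→Ryde 108, #3→Ryde 35, #4→Ryde 90, #5→Largo 39, #6→Largo 50, #7→Largo 42. Service 420; fixed 467; total 887.
{Kent, Ryde}: service 705 + fixed 275 = 980
{Largo, Pell}: service 529 + fixed 456 = 985
{Vance, Largo, Pell, Kent, Tring, Ryde}: #1→Largo 56, #2→Ryde 108, #3→Ryde 35, #4→Vance 36, #5→Largo 39, #6→Pell 30, #7→Largo 42. Service 346; fixed 1528; total 1874.
No other subset beats 887.

Open Largo and Ryde; minimum total cost 887.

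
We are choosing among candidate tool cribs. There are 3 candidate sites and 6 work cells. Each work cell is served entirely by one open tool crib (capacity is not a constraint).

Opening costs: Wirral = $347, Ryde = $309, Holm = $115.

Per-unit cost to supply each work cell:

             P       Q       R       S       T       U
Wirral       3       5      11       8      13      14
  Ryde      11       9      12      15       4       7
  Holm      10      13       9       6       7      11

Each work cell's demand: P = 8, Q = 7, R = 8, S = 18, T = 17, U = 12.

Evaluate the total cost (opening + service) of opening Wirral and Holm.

Each work cell is assigned to its cheapest site among the open ones.
{Wirral, Holm}: P→Wirral 3·8=24, Q→Wirral 5·7=35, R→Holm 9·8=72, S→Holm 6·18=108, T→Holm 7·17=119, U→Holm 11·12=132. Service 490; fixed 462; total 952.

Total cost: 952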